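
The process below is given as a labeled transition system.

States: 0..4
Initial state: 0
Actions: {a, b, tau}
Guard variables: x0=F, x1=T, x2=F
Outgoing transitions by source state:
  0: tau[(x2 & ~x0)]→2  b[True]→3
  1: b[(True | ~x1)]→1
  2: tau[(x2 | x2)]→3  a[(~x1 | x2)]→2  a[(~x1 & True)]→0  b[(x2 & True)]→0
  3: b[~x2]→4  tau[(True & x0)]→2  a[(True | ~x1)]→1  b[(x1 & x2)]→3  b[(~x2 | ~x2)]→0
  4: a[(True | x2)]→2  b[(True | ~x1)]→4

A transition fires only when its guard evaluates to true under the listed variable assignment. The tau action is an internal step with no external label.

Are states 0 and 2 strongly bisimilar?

Refine partition for ~:
  round 0: {{0,1,2,3,4}}
  round 1: {{0,1},{2},{3,4}}
  round 2: {{0},{1},{2},{3},{4}}
5 equivalence class(es) (converged in 3)
[0]={0}  [2]={2}

Answer: NOT BISIMILAR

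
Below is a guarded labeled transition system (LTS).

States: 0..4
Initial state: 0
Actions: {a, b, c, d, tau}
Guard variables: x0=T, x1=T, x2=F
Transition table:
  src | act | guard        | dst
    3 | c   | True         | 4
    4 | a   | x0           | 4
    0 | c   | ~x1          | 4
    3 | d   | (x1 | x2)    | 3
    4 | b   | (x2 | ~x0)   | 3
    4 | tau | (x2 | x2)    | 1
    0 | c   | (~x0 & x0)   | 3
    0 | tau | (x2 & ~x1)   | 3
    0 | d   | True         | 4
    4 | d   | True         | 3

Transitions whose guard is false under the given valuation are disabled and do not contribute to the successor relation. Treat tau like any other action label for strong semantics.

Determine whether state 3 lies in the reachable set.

Answer: REACHABLE

Working:
After dropping false guards: 5 live edges.
Layer 0: {0}
Layer 1: {4}  total {0,4}
Layer 2: {3}  total {0,3,4}
Reachable = {0,3,4}
witness 3: d·d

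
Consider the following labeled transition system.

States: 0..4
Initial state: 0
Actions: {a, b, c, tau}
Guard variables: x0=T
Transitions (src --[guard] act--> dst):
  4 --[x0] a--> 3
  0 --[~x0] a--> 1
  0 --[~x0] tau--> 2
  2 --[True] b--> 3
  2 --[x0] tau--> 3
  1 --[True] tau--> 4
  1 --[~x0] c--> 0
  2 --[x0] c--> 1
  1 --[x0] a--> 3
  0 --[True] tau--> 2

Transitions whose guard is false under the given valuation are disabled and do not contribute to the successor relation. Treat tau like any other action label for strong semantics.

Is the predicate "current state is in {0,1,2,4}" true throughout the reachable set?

Safe = {0,1,2,4}
R = {0,1,2,3,4}
  0: ✓
  1: ✓
  2: ✓
  3: ✗ unsafe
  4: ✓
counterexample path to 3: tau·b

Answer: INVARIANT VIOLATED at state 3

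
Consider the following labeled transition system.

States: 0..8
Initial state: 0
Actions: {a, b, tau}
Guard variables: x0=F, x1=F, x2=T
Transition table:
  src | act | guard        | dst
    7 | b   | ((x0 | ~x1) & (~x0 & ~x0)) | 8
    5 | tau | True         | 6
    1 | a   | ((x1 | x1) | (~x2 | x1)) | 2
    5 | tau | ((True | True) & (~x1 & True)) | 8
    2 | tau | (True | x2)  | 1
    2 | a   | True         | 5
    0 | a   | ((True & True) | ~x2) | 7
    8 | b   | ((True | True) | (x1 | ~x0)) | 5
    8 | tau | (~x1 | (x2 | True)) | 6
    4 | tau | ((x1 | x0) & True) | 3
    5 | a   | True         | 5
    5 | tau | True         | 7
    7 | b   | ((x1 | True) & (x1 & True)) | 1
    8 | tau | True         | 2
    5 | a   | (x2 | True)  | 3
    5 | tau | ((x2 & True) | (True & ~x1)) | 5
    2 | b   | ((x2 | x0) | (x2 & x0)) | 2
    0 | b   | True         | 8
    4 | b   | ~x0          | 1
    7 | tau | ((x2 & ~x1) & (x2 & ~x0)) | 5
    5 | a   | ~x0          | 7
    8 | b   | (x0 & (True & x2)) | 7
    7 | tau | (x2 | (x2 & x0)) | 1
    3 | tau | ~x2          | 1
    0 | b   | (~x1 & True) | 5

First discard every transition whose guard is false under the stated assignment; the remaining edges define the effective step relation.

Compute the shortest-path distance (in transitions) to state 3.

Answer: 2

Working:
BFS to 3:
  Layer 0: {0}
  Layer 1: {5,7,8}
  Layer 2: {1,2,3,6}
3 enters at depth 2; path b·a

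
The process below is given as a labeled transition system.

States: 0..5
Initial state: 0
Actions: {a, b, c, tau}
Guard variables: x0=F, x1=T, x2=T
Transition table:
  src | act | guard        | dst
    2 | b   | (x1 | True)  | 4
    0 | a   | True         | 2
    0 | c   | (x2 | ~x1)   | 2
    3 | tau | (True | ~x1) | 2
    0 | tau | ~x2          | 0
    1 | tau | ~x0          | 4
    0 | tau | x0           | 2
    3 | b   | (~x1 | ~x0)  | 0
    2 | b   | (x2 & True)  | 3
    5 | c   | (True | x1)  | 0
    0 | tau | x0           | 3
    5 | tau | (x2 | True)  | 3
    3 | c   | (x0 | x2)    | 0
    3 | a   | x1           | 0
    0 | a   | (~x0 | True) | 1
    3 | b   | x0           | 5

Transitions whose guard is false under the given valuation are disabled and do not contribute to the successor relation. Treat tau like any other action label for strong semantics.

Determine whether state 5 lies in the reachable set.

Answer: UNREACHABLE

Working:
Guard filter leaves 12 enabled edge(s).
Layer 0: {0}
Layer 1: {1,2}  total {0,1,2}
Layer 2: {3,4}  total {0,1,2,3,4}
Reach set: {0,1,2,3,4}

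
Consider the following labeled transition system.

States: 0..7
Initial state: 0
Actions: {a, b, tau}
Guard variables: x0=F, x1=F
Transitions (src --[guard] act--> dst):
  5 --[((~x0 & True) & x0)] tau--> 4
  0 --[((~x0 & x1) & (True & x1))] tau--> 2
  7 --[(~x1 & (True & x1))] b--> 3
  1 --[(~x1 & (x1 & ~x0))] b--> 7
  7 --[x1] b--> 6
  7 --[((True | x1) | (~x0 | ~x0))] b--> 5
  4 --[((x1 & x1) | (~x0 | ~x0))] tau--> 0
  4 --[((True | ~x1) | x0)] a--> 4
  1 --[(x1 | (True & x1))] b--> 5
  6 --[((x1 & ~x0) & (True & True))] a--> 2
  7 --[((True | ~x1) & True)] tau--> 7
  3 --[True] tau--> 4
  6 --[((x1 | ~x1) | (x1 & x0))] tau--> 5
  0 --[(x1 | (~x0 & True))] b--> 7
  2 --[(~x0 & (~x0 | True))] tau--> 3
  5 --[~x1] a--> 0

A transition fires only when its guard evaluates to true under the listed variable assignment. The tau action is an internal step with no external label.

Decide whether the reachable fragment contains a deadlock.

Answer: DEADLOCK-FREE

Trace:
Reachable = {0,5,7}
  0: b→7  [1 exit(s)]
  5: a→0  [1 exit(s)]
  7: b→5  tau→7  [2 exit(s)]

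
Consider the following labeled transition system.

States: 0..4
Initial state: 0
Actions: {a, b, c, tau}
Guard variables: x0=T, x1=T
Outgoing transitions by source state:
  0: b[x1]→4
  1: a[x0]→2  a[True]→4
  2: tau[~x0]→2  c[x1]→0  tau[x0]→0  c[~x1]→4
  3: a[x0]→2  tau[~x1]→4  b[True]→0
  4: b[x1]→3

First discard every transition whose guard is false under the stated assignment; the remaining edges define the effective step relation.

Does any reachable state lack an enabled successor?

Reachable = {0,2,3,4}
  0: b→4  [1 exit(s)]
  2: c→0  tau→0  [2 exit(s)]
  3: a→2  b→0  [2 exit(s)]
  4: b→3  [1 exit(s)]

Answer: DEADLOCK-FREE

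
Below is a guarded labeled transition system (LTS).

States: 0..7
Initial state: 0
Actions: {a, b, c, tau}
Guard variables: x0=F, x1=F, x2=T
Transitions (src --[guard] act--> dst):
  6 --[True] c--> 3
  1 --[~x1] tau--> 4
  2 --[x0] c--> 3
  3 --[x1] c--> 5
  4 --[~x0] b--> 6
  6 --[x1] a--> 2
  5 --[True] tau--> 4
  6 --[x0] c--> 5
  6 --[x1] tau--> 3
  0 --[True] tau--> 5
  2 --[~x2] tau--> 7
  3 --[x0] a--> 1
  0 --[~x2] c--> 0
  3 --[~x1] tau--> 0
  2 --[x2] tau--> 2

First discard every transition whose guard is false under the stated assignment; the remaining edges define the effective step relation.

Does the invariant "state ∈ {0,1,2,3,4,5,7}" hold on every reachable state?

Answer: INVARIANT VIOLATED at state 6

Working:
Inv-set: {0,1,2,3,4,5,7}
Reach set: {0,3,4,5,6}
  0: safe
  3: safe
  4: safe
  5: safe
  6: ✗ unsafe
reach 6 via tau·tau·b — violates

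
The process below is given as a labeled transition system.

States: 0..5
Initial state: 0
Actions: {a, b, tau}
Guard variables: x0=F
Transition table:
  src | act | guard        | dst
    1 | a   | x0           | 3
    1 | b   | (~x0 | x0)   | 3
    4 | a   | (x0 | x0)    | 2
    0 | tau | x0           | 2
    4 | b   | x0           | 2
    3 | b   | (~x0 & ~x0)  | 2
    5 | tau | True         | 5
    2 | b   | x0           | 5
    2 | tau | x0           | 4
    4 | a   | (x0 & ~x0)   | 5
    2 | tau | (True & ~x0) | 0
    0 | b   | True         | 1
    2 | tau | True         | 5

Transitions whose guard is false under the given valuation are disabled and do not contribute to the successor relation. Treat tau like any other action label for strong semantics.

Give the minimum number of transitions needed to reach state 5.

BFS to 5:
  Layer 0: {0}
  Layer 1: {1}
  Layer 2: {3}
  Layer 3: {2}
  Layer 4: {5}
5 enters at depth 4; path b·b·b·tau

Answer: 4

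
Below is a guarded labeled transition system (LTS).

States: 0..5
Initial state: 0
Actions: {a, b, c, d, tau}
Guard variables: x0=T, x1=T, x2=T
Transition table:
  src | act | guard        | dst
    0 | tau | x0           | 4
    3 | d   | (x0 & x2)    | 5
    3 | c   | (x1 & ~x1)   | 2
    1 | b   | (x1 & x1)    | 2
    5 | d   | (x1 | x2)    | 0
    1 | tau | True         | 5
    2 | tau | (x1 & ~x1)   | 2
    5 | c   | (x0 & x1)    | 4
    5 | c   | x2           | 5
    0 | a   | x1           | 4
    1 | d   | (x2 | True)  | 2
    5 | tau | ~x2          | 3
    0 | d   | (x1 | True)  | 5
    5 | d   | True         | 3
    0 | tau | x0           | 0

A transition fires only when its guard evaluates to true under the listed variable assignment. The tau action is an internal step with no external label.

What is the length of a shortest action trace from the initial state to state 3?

Answer: 2

Trace:
Breadth-first toward 3:
  L0 = {0}
  L1 = {4,5}
  L2 = {3}
first hit 3 at d=2 via d·d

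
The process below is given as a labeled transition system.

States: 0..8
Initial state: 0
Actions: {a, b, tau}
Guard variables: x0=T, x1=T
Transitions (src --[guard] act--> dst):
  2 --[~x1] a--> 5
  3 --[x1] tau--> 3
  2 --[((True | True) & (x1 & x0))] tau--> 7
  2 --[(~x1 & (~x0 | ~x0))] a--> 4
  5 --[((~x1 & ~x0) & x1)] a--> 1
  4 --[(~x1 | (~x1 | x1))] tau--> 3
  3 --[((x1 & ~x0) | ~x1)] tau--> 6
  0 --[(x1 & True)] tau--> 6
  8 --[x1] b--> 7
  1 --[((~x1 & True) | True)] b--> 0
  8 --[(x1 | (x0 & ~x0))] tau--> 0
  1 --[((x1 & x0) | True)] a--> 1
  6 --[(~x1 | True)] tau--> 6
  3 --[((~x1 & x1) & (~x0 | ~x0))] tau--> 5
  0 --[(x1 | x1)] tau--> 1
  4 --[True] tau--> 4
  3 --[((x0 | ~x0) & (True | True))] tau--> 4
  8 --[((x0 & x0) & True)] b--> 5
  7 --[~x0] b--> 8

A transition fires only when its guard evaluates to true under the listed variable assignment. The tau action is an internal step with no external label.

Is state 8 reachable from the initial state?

Answer: UNREACHABLE

Working:
After dropping false guards: 13 live edges.
Layer 0: {0}
Layer 1: {1,6}  cumulative {0,1,6}
Reachable = {0,1,6}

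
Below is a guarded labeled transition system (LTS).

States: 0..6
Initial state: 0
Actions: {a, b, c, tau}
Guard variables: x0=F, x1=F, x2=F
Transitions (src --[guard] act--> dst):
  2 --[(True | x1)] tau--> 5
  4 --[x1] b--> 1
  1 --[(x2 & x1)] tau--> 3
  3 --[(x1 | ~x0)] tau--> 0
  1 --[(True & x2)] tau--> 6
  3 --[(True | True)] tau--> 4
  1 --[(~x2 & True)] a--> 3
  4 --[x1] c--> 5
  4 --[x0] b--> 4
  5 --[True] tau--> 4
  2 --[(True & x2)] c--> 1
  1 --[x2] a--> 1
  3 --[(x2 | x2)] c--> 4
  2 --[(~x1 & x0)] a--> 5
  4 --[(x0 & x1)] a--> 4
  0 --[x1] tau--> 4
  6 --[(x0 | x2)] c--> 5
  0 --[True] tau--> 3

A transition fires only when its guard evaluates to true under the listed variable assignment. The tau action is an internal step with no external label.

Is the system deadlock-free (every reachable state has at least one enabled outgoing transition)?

Answer: DEADLOCK at state 4

Trace:
Reachable = {0,3,4}
  0: tau→3  [deg 1]
  3: tau→0  tau→4  [deg 2]
  4: ∅  [deadlock]
witness 4: tau·tau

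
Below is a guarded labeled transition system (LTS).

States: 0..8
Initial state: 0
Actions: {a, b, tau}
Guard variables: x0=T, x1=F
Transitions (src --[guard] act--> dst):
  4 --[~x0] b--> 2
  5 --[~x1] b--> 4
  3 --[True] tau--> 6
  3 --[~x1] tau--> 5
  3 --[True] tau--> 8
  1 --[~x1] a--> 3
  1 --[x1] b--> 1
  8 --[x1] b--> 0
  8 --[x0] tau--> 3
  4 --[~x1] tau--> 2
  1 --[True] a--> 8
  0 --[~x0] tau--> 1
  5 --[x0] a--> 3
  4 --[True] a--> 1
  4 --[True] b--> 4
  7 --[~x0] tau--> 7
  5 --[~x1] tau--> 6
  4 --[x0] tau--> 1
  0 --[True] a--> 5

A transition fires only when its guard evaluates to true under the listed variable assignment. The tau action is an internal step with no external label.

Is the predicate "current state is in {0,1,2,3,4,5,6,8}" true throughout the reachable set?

Answer: INVARIANT HOLDS

Working:
Inv-set: {0,1,2,3,4,5,6,8}
Reachable = {0,1,2,3,4,5,6,8}
  0: safe
  1: safe
  2: safe
  3: safe
  4: safe
  5: safe
  6: safe
  8: safe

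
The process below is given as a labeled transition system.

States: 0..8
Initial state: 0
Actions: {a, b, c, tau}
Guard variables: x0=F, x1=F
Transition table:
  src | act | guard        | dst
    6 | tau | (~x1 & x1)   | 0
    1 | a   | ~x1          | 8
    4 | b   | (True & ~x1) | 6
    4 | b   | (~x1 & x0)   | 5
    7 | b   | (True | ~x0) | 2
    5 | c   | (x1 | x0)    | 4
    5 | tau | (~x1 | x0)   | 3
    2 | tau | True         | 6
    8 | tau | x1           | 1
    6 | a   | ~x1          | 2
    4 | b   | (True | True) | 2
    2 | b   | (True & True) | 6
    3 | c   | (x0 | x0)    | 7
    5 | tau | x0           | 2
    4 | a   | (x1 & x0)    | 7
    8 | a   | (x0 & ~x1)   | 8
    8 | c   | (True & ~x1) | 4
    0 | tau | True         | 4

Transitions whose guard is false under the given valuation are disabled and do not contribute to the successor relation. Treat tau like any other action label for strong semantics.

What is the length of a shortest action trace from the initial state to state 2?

BFS to 2:
  Layer 0: {0}
  Layer 1: {4}
  Layer 2: {2,6}
depth(2)=2, e.g. tau·b

Answer: 2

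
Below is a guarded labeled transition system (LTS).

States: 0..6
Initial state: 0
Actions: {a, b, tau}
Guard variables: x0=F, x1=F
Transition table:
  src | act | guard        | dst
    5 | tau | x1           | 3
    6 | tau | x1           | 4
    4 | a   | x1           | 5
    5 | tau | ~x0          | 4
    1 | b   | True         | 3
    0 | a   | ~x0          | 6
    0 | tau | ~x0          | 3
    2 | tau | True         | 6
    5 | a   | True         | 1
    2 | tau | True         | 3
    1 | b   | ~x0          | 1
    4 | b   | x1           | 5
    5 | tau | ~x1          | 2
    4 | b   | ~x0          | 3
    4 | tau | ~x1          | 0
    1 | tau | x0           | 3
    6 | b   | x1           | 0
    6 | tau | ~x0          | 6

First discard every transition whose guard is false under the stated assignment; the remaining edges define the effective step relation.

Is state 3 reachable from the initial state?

Guard filter leaves 12 enabled edge(s).
Layer 0: {0}
Layer 1: {3,6}  cumulative {0,3,6}
R = {0,3,6}
Path to 3: tau

Answer: REACHABLE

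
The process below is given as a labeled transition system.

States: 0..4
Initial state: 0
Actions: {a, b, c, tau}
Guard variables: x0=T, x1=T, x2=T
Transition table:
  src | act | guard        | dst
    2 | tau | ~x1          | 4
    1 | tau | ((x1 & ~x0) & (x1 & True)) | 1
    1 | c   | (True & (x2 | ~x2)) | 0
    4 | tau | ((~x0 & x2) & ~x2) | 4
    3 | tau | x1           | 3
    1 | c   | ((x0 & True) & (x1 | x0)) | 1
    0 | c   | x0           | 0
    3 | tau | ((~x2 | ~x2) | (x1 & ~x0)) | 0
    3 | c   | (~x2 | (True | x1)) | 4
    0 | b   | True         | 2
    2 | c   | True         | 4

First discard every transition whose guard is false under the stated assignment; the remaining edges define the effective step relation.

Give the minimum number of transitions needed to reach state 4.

Answer: 2

Analysis:
Breadth-first toward 4:
  L0 = {0}
  L1 = {2}
  L2 = {4}
first hit 4 at d=2 via b·c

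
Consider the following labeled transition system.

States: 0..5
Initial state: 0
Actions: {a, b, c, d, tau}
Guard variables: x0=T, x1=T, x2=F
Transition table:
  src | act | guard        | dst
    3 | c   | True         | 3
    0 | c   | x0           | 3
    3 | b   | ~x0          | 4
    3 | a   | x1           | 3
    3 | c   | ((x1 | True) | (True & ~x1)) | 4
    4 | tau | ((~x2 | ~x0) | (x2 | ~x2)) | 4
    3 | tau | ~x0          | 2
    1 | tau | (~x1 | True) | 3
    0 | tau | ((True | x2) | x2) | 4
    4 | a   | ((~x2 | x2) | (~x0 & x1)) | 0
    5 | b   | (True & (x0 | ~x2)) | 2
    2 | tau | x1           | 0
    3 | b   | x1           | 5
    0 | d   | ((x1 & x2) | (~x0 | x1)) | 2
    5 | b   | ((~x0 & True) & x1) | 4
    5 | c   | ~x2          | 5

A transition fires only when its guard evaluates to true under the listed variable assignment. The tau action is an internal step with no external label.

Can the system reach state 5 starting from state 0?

13 transition(s) survive guard evaluation.
depth 0: {0}
depth 1: {2,3,4}  total {0,2,3,4}
depth 2: {5}  total {0,2,3,4,5}
R = {0,2,3,4,5}
Path to 5: c·b

Answer: REACHABLE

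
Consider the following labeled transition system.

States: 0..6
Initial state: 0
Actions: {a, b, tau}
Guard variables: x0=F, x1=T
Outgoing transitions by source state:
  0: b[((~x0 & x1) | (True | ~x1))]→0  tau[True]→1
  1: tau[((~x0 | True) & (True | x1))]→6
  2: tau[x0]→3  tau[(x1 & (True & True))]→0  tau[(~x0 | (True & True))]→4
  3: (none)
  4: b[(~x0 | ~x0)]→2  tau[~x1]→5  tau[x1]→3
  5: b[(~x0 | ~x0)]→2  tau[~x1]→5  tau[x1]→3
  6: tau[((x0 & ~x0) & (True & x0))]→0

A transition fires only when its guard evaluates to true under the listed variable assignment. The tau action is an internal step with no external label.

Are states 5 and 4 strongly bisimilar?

Bisimulation quotient by refinement:
  round 0: {{0,1,2,3,4,5,6}}
  round 1: {{0,4,5},{1,2},{3,6}}
  round 2: {{0},{1},{2},{3,6},{4,5}}
Fixed point at round 3; 5 class(es).
class of 5: {4,5}; class of 4: {4,5}

Answer: BISIMILAR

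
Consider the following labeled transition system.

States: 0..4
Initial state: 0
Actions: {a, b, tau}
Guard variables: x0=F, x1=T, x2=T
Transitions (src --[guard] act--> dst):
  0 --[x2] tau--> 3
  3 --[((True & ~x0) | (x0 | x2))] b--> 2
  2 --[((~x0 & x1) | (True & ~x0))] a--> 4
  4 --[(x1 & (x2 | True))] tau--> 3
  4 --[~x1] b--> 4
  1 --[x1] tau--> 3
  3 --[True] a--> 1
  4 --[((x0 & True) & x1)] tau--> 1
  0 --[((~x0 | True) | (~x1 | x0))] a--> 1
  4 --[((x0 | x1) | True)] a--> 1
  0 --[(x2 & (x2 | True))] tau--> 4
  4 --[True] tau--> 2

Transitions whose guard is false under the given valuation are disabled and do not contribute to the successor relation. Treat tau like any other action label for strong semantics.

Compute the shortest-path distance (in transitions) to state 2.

Breadth-first toward 2:
  L0 = {0}
  L1 = {1,3,4}
  L2 = {2}
depth(2)=2, e.g. tau·b

Answer: 2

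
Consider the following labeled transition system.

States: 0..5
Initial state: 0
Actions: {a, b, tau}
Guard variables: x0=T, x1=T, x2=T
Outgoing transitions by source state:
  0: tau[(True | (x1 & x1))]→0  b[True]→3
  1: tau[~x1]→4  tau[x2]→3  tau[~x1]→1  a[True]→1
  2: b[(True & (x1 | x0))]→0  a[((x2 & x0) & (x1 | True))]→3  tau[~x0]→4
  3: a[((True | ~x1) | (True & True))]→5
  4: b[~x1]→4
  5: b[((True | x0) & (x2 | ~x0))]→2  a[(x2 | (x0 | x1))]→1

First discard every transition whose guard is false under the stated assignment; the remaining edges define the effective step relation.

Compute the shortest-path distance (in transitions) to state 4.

BFS to 4:
  depth 0: {0}
  depth 1: {3}
  depth 2: {5}
  depth 3: {1,2}
4 never appears.

Answer: UNREACHABLE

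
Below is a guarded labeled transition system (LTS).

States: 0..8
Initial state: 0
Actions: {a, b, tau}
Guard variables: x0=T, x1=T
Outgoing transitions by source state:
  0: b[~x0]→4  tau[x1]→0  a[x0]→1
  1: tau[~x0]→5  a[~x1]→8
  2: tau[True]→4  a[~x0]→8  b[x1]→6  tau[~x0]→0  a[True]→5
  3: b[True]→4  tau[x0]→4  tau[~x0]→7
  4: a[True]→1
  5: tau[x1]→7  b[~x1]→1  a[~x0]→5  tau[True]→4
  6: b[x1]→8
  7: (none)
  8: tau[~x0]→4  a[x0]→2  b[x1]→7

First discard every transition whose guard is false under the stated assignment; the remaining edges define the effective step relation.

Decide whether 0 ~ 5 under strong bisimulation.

Refine partition for ~:
  P[0] = {{0,1,2,3,4,5,6,7,8}}
  P[1] = {{0},{1,7},{2},{3},{4},{5},{6},{8}}
Fixed point at round 2; 8 class(es).
class of 0: {0}; class of 5: {5}

Answer: NOT BISIMILAR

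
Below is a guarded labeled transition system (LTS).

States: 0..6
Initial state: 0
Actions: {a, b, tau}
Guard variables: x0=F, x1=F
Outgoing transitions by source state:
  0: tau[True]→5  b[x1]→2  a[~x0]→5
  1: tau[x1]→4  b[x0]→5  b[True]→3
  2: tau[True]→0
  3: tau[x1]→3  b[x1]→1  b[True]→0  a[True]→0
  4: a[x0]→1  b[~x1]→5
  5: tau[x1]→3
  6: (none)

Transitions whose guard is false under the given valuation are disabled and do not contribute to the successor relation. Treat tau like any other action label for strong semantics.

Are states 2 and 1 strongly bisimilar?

Bisimulation quotient by refinement:
  round 0: {{0,1,2,3,4,5,6}}
  round 1: {{0},{1,4},{2},{3},{5,6}}
  round 2: {{0},{1},{2},{3},{4},{5,6}}
6 equivalence class(es) (converged in 3)
class of 2: {2}; class of 1: {1}

Answer: NOT BISIMILAR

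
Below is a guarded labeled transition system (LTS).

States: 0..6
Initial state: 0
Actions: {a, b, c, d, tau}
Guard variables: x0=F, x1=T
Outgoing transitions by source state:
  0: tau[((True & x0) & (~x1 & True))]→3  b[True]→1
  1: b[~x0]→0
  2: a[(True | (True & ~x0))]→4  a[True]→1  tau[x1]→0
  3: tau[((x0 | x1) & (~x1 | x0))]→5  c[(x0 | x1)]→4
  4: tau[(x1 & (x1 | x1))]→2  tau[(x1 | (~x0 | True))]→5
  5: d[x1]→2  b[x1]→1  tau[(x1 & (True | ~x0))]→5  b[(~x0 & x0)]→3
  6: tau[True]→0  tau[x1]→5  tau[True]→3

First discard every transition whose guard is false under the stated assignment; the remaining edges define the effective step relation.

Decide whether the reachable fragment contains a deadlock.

Answer: DEADLOCK-FREE

Working:
R = {0,1}
  0: b→1  [deg 1]
  1: b→0  [deg 1]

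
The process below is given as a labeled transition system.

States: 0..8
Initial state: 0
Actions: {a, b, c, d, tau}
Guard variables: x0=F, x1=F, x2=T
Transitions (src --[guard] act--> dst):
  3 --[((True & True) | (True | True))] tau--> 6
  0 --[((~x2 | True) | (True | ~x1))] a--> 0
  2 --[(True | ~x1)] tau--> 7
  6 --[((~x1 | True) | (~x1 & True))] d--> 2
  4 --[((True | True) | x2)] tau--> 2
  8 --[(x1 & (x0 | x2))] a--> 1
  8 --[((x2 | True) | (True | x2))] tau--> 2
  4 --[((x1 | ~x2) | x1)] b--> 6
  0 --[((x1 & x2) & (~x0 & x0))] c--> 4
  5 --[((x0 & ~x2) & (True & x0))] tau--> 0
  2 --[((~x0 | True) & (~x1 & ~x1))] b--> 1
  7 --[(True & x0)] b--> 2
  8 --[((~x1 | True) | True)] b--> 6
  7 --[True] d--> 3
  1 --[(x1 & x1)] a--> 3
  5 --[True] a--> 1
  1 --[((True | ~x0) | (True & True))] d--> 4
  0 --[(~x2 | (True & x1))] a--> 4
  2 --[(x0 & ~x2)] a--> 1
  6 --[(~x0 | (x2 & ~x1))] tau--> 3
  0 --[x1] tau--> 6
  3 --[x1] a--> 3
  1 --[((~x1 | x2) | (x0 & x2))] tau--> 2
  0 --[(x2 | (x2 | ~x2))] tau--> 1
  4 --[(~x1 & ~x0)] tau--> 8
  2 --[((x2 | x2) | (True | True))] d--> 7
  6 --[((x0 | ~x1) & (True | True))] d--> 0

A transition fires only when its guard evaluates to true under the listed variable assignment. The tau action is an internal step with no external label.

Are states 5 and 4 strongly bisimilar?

Answer: NOT BISIMILAR

Working:
Compute ~ classes (split until stable):
  π0 = {{0,1,2,3,4,5,6,7,8}}
  π1 = {{0},{1,6},{2},{3,4},{5},{7},{8}}
  π2 = {{0},{1},{2},{3},{4},{5},{6},{7},{8}}
stable after 3 split(s): 9 block(s)
5∈{5}, 4∈{4}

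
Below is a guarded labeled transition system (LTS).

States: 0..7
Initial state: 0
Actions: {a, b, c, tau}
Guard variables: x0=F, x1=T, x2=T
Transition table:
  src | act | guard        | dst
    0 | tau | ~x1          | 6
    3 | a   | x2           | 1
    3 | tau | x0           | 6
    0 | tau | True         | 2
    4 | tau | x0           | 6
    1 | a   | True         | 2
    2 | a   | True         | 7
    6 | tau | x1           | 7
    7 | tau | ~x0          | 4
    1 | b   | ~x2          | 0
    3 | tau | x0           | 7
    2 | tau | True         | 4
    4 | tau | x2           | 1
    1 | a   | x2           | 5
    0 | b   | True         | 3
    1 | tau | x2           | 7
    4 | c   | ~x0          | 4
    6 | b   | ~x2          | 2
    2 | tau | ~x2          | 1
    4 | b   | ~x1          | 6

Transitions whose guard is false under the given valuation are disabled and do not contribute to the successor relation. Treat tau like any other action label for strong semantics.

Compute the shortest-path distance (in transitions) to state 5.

Answer: 3

Trace:
Layered search for 5:
  depth 0: {0}
  depth 1: {2,3}
  depth 2: {1,4,7}
  depth 3: {5}
first hit 5 at d=3 via b·a·a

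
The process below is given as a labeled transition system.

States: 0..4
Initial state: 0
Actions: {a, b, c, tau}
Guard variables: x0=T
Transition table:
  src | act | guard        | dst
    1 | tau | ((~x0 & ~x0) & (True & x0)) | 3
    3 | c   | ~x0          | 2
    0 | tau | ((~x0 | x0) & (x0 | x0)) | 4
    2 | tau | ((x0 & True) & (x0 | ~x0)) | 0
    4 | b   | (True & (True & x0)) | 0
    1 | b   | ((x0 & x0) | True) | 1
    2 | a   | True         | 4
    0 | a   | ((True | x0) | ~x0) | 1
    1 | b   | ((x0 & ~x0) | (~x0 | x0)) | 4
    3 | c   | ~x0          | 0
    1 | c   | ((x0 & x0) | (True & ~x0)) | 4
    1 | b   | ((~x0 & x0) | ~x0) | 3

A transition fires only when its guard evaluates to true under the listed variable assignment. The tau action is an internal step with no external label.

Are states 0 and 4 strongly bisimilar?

Bisimulation quotient by refinement:
  P[0] = {{0,1,2,3,4}}
  P[1] = {{0,2},{1},{3},{4}}
  P[2] = {{0},{1},{2},{3},{4}}
5 equivalence class(es) (converged in 3)
0∈{0}, 4∈{4}

Answer: NOT BISIMILAR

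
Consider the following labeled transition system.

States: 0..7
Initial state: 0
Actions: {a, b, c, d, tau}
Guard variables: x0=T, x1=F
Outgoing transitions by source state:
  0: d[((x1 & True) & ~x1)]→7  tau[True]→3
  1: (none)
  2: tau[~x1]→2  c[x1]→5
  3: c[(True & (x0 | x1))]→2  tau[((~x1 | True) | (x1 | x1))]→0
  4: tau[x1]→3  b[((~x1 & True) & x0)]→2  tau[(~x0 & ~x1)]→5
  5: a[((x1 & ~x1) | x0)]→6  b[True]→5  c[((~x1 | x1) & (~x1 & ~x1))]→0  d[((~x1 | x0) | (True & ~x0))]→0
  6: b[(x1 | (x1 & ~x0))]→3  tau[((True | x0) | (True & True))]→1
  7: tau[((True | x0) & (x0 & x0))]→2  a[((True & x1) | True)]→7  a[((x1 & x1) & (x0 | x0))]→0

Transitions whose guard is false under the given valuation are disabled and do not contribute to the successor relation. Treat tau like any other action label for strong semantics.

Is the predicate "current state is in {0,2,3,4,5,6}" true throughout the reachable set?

Allowed set {0,2,3,4,5,6}
R = {0,2,3}
  0: ok
  2: ok
  3: ok

Answer: INVARIANT HOLDS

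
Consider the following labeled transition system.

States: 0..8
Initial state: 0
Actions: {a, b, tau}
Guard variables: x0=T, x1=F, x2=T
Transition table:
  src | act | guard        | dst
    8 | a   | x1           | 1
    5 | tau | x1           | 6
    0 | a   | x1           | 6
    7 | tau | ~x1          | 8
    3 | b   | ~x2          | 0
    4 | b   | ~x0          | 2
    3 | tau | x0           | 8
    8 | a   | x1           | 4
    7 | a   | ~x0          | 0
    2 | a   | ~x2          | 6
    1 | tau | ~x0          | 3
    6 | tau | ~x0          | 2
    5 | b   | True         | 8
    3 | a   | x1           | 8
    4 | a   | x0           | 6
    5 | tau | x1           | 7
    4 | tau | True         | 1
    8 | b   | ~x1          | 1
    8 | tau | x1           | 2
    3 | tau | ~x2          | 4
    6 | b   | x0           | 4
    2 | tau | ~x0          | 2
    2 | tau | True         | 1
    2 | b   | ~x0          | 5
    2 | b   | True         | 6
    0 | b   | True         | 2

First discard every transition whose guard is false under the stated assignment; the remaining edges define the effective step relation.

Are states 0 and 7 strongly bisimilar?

Compute ~ classes (split until stable):
  P[0] = {{0,1,2,3,4,5,6,7,8}}
  P[1] = {{0,5,6,8},{1},{2},{3,7},{4}}
  P[2] = {{0},{1},{2},{3,7},{4},{5},{6},{8}}
Fixed point at round 3; 8 class(es).
0∈{0}, 7∈{3,7}

Answer: NOT BISIMILAR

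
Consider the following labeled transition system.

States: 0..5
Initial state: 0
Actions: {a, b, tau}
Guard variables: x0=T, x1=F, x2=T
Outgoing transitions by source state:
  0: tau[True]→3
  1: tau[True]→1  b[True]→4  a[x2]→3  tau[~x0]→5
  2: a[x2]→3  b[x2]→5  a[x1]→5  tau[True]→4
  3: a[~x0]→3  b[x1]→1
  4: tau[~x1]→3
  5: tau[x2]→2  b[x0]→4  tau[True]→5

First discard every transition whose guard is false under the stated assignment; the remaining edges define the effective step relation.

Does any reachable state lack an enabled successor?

Reach set: {0,3}
  0: tau→3  [deg 1]
  3: ∅  [no exit]
witness 3: tau

Answer: DEADLOCK at state 3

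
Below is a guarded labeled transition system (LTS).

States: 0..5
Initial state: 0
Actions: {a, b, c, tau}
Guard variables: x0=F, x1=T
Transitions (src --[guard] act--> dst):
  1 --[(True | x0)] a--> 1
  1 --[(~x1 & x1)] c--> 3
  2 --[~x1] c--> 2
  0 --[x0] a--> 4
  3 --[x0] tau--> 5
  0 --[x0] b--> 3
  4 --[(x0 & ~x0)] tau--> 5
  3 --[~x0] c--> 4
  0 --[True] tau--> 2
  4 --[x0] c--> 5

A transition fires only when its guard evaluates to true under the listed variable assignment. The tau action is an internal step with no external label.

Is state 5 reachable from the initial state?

Guard filter leaves 3 enabled edge(s).
depth 0: {0}
depth 1: {2}  total {0,2}
Reach set: {0,2}

Answer: UNREACHABLE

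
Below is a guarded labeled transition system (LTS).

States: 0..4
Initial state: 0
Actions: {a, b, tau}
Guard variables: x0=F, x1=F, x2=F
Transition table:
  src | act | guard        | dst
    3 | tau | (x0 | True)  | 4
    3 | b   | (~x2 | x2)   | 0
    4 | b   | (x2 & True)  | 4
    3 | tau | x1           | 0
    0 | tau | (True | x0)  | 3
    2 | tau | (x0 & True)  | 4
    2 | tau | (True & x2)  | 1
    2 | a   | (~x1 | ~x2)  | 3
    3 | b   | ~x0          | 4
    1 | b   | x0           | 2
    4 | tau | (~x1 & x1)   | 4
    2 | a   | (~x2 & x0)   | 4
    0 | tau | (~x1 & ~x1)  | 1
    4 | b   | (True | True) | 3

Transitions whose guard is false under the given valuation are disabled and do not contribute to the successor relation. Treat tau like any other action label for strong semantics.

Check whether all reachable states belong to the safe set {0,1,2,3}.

Answer: INVARIANT VIOLATED at state 4

Working:
Safe = {0,1,2,3}
Reachable = {0,1,3,4}
  0: safe
  1: safe
  3: safe
  4: VIOLATES
reach 4 via tau·tau — violates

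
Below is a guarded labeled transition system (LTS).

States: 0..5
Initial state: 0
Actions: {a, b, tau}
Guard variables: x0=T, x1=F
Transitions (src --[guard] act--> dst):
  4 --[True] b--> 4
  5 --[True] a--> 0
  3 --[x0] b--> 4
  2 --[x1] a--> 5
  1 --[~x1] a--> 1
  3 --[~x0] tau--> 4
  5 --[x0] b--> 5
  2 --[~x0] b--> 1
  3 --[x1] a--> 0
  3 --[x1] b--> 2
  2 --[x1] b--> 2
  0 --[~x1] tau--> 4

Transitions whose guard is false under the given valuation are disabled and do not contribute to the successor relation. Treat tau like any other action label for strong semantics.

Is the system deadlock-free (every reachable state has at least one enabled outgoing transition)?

Answer: DEADLOCK-FREE

Trace:
Reach set: {0,4}
  0: tau→4  [deg 1]
  4: b→4  [deg 1]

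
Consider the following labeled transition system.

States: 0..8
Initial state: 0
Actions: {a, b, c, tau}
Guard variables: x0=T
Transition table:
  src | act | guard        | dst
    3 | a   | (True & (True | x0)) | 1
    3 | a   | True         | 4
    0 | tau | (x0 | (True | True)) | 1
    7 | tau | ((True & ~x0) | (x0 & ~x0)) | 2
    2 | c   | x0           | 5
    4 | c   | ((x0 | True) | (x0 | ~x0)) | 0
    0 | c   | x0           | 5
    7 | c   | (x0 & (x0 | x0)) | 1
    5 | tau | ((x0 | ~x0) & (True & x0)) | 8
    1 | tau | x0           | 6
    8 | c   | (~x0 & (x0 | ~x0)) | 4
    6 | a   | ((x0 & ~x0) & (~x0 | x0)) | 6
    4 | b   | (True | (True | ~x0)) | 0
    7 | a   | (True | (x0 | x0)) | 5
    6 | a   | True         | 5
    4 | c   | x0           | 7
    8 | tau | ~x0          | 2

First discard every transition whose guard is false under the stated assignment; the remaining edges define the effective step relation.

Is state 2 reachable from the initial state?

After dropping false guards: 13 live edges.
L0 = {0}
L1 = {1,5}  total {0,1,5}
L2 = {6,8}  total {0,1,5,6,8}
Reach set: {0,1,5,6,8}

Answer: UNREACHABLE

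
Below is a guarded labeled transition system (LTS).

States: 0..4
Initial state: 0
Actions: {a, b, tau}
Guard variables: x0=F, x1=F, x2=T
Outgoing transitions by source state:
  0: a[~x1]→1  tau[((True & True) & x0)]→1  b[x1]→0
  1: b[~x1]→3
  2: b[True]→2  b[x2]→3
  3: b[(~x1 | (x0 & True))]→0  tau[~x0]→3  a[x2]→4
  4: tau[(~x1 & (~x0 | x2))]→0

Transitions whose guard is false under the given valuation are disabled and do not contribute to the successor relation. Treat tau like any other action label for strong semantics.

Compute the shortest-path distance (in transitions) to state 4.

Answer: 3

Trace:
BFS to 4:
  depth 0: {0}
  depth 1: {1}
  depth 2: {3}
  depth 3: {4}
first hit 4 at d=3 via a·b·a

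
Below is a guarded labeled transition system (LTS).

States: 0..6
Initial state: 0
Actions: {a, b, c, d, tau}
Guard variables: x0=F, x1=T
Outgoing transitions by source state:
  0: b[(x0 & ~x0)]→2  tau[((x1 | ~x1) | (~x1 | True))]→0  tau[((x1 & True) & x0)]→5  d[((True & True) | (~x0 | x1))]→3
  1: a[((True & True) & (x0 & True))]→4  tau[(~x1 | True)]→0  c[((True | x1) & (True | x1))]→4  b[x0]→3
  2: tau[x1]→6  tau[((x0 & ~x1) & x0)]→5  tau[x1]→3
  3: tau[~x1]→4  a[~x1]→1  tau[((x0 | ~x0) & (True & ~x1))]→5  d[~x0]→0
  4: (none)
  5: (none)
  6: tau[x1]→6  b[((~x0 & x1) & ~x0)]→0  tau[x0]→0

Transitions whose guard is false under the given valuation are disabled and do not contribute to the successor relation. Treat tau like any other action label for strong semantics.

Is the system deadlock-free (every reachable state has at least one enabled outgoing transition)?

Answer: DEADLOCK-FREE

Trace:
Reachable = {0,3}
  0: d→3  tau→0  [2 exit(s)]
  3: d→0  [1 exit(s)]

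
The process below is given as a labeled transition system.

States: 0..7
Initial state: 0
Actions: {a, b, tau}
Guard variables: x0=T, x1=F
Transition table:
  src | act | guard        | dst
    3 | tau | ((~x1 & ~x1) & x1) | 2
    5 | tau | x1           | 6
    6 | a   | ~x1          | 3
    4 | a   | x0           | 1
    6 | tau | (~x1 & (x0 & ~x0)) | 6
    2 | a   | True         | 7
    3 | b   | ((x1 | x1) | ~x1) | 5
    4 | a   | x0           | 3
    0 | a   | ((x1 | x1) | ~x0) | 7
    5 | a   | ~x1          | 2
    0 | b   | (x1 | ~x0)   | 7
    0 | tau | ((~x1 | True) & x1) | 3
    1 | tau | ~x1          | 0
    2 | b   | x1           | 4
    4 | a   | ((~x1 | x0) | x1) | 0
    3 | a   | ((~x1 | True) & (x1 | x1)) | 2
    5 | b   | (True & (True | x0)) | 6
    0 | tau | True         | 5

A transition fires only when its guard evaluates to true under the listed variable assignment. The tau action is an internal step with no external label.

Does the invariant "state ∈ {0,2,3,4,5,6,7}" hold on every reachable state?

Answer: INVARIANT HOLDS

Working:
Allowed set {0,2,3,4,5,6,7}
Reachable = {0,2,3,5,6,7}
  0: safe
  2: safe
  3: safe
  5: safe
  6: safe
  7: safe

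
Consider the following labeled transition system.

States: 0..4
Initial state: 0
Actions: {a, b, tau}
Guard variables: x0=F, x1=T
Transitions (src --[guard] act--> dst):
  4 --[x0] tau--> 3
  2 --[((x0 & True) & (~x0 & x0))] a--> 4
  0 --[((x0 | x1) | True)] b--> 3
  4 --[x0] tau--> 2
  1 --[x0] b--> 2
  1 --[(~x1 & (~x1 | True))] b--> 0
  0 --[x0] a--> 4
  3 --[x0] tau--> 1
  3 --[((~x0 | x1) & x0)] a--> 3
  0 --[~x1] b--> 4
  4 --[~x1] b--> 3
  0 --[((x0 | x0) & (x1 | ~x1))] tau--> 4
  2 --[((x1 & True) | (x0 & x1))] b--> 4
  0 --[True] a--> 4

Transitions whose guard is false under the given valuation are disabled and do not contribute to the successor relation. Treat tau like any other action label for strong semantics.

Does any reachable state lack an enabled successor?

Answer: DEADLOCK at state 3

Analysis:
R = {0,3,4}
  0: a→4  b→3  [2 exit(s)]
  3: ∅  [deadlock]
  4: ∅  [deadlock]
trace reaching 3: b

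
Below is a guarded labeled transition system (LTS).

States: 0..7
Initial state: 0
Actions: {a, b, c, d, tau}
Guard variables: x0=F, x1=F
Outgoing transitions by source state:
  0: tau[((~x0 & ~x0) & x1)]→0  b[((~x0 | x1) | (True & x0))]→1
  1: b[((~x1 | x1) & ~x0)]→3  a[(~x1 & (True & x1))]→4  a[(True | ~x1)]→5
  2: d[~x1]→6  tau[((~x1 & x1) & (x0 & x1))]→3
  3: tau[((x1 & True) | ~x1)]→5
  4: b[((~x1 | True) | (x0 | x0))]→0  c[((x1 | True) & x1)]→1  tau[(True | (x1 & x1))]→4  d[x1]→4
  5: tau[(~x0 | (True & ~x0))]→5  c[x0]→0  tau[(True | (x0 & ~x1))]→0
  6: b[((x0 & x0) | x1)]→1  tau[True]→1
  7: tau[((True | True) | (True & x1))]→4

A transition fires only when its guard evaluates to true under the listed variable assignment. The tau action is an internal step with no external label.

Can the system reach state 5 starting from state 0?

Answer: REACHABLE

Analysis:
Guard filter leaves 11 enabled edge(s).
Layer 0: {0}
Layer 1: {1}  cumulative {0,1}
Layer 2: {3,5}  cumulative {0,1,3,5}
Reachable = {0,1,3,5}
Path to 5: b·a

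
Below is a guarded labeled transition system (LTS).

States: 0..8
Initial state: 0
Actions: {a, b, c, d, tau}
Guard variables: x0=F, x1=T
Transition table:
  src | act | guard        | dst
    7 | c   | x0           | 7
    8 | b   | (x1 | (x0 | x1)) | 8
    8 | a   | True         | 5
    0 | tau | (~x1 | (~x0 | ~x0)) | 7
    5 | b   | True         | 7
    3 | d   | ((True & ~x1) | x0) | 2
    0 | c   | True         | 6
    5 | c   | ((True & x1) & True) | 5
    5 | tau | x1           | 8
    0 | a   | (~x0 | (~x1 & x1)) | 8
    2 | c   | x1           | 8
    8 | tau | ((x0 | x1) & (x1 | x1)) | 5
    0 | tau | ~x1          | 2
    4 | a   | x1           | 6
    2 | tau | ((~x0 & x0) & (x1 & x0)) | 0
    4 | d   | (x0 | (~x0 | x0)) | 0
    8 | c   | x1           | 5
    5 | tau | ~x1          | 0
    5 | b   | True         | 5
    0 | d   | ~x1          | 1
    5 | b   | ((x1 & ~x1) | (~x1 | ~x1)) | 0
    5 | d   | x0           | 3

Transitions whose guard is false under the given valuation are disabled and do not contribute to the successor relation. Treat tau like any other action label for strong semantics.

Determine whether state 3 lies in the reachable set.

Answer: UNREACHABLE

Trace:
Guard filter leaves 14 enabled edge(s).
L0 = {0}
L1 = {6,7,8}  now seen {0,6,7,8}
L2 = {5}  now seen {0,5,6,7,8}
Reachable = {0,5,6,7,8}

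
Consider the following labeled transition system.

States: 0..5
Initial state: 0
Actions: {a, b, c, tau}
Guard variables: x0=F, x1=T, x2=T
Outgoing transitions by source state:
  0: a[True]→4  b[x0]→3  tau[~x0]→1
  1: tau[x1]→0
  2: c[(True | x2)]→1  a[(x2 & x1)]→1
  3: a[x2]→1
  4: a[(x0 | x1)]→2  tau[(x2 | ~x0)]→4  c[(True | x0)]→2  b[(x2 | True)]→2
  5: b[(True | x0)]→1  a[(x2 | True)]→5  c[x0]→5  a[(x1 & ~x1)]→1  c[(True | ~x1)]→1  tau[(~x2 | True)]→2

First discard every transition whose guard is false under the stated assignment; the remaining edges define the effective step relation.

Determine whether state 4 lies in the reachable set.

Answer: REACHABLE

Trace:
Guard filter leaves 14 enabled edge(s).
L0 = {0}
L1 = {1,4}  now seen {0,1,4}
L2 = {2}  now seen {0,1,2,4}
R = {0,1,2,4}
Path to 4: a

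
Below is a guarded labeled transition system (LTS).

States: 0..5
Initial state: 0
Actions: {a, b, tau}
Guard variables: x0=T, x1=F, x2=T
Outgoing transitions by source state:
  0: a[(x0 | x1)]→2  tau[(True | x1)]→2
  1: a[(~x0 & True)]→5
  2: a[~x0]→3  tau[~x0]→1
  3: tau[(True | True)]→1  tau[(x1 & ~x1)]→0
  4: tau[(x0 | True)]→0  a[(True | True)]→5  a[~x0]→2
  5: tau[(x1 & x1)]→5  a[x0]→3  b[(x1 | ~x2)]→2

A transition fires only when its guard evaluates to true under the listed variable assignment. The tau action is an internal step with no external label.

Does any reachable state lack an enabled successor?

R = {0,2}
  0: a→2  tau→2  [2 exit(s)]
  2: ∅  [deadlock]
trace reaching 2: a

Answer: DEADLOCK at state 2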